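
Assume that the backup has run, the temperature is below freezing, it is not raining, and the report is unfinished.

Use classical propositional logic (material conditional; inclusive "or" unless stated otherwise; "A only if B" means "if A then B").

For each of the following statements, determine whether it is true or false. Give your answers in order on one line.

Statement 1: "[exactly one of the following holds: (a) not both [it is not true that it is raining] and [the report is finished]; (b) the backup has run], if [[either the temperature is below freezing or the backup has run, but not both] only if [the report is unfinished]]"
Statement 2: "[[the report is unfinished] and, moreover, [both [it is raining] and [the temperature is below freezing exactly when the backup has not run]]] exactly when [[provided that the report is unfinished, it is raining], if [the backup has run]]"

Statement 1 False; Statement 2 True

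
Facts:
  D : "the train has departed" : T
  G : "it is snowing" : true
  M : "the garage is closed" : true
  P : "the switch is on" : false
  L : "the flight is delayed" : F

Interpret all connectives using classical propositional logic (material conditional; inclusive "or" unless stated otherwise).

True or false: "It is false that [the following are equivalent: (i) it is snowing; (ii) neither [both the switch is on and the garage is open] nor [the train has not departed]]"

This is not (G iff ((P and not M) nor not D)).

not M = not True = False
P and not M = False and False = False
not D = not True = False
(P and not M) nor not D = False nor False = True
G iff ((P and not M) nor not D) = True iff True = True
not (G iff ((P and not M) nor not D)) = not True = False

false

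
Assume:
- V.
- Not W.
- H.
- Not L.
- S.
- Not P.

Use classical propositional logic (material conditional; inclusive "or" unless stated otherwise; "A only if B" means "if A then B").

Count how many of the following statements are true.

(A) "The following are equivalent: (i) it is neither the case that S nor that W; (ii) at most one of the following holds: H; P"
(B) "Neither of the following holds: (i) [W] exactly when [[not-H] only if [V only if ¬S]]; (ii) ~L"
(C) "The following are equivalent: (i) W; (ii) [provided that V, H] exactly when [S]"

(A): This is (S nor W) <-> (H nand P).

S nor W = T nor F = F
H nand P = T nand F = T
(S nor W) <-> (H nand P) = F <-> T = F
So (A) is false.

(B): This is (W <-> (~H -> (V -> ~S))) nor ~L.

~H = ~T = F
~S = ~T = F
V -> ~S = T -> F = F
~H -> (V -> ~S) = F -> F = T
W <-> (~H -> (V -> ~S)) = F <-> T = F
~L = ~F = T
(W <-> (~H -> (V -> ~S))) nor ~L = F nor T = F
So (B) is false.

(C): Formalization: W <-> ((V -> H) <-> S)

V -> H = T -> T = T
(V -> H) <-> S = T <-> T = T
W <-> ((V -> H) <-> S) = F <-> T = F
Hence (C) is false.

True statements: 0 (none).

0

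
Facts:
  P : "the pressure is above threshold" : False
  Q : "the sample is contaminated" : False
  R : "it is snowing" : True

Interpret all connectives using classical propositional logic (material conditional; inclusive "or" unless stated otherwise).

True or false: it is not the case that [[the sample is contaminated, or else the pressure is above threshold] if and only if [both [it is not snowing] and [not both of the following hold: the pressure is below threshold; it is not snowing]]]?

In symbols: ¬((Q ∨ P) ↔ (¬R ∧ (¬P ↑ ¬R)))

Q ∨ P = F ∨ F = F
¬R = ¬T = F
¬P = ¬F = T
¬R = ¬T = F
¬P ↑ ¬R = T ↑ F = T
¬R ∧ (¬P ↑ ¬R) = F ∧ T = F
(Q ∨ P) ↔ (¬R ∧ (¬P ↑ ¬R)) = F ↔ F = T
¬((Q ∨ P) ↔ (¬R ∧ (¬P ↑ ¬R))) = ¬T = F

The statement is false.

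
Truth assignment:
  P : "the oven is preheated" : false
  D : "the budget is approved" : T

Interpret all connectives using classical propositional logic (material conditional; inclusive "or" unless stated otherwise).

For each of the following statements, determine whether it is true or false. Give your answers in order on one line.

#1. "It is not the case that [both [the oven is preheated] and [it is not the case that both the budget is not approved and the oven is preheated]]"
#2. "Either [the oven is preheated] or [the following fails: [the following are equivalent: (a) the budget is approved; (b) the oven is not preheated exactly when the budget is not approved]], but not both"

#1: Parsed as ~(P & (~D nand P))

~D = ~T = F
~D nand P = F nand F = T
P & (~D nand P) = F & T = F
~(P & (~D nand P)) = ~F = T
So #1 is true.

#2: This is P xor ~(D <-> (~P <-> ~D)).

~P = ~F = T
~D = ~T = F
~P <-> ~D = T <-> F = F
D <-> (~P <-> ~D) = T <-> F = F
~(D <-> (~P <-> ~D)) = ~F = T
P xor ~(D <-> (~P <-> ~D)) = F xor T = T
So #2 is true.

#1 T, #2 T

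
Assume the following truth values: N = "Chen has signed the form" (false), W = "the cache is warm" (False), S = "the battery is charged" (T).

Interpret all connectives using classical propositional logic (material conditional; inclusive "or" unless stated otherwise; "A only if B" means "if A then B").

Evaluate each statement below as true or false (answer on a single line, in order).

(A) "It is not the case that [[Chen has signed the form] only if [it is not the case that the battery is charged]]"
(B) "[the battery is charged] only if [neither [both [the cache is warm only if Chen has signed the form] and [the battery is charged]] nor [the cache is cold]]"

(A) F; (B) F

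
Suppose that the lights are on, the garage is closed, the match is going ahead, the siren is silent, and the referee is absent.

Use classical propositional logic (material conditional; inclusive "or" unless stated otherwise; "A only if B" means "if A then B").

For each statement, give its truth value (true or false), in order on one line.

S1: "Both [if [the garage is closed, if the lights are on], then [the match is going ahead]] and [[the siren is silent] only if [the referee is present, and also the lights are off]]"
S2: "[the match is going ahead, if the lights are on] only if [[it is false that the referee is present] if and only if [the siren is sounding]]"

S1 F / S2 F

Let P = "the lights are on" (T), Q = "the garage is closed" (T), R = "the match is cancelled" (F), S = "the siren is sounding" (F), U = "the referee is present" (F).

S1: Formalization: ((P -> Q) -> ~R) & (~S -> (U & ~P))

P -> Q = T -> T = T
~R = ~F = T
(P -> Q) -> ~R = T -> T = T
~S = ~F = T
~P = ~T = F
U & ~P = F & F = F
~S -> (U & ~P) = T -> F = F
((P -> Q) -> ~R) & (~S -> (U & ~P)) = T & F = F
So S1 is false.

S2: In symbols: (P -> ~R) -> (~U <-> S)

~R = ~F = T
P -> ~R = T -> T = T
~U = ~F = T
~U <-> S = T <-> F = F
(P -> ~R) -> (~U <-> S) = T -> F = F
So S2 is false.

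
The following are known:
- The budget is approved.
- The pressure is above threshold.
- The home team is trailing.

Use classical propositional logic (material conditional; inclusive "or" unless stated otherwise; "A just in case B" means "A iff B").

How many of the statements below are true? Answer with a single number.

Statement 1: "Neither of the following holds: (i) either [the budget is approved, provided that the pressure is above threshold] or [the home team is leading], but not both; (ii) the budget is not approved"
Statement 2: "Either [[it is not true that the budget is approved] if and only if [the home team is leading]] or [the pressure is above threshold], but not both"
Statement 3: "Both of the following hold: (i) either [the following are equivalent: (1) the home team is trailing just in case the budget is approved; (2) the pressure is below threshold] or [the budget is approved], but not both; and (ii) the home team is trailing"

Let Q = "the pressure is above threshold" (T), P = "the budget is approved" (T), R = "the home team is leading" (F).

Statement 1: Formalization: ((Q -> P) xor R) nor ~P

Q -> P = T -> T = T
(Q -> P) xor R = T xor F = T
~P = ~T = F
((Q -> P) xor R) nor ~P = T nor F = F
Thus Statement 1 is false.

Statement 2: Formalization: (~P <-> R) xor Q

~P = ~T = F
~P <-> R = F <-> F = T
(~P <-> R) xor Q = T xor T = F
So Statement 2 is false.

Statement 3: This is (((~R <-> P) <-> ~Q) xor P) & ~R.

~R = ~F = T
~R <-> P = T <-> T = T
~Q = ~T = F
(~R <-> P) <-> ~Q = T <-> F = F
((~R <-> P) <-> ~Q) xor P = F xor T = T
~R = ~F = T
(((~R <-> P) <-> ~Q) xor P) & ~R = T & T = T
So Statement 3 is true.

Count: 1.

1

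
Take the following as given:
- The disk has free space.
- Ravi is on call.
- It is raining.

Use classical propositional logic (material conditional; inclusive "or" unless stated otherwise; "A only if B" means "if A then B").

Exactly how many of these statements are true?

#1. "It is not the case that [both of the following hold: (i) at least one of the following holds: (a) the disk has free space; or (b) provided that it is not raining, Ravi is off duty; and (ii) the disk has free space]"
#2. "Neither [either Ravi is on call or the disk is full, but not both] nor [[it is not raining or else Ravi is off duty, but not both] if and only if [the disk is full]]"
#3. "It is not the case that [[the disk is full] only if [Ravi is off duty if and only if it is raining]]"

0

Let P = "the disk is full" (F), R = "it is raining" (T), Q = "Ravi is on call" (T).

#1: This is ~((~P | (~R -> ~Q)) & ~P).

~P = ~F = T
~R = ~T = F
~Q = ~T = F
~R -> ~Q = F -> F = T
~P | (~R -> ~Q) = T | T = T
~P = ~F = T
(~P | (~R -> ~Q)) & ~P = T & T = T
~((~P | (~R -> ~Q)) & ~P) = ~T = F
Hence #1 is false.

#2: This is (Q xor P) nor ((~R xor ~Q) <-> P).

Q xor P = T xor F = T
~R = ~T = F
~Q = ~T = F
~R xor ~Q = F xor F = F
(~R xor ~Q) <-> P = F <-> F = T
(Q xor P) nor ((~R xor ~Q) <-> P) = T nor T = F
So #2 is false.

#3: This is ~(P -> (~Q <-> R)).

~Q = ~T = F
~Q <-> R = F <-> T = F
P -> (~Q <-> R) = F -> F = T
~(P -> (~Q <-> R)) = ~T = F
Thus #3 is false.

Count: 0.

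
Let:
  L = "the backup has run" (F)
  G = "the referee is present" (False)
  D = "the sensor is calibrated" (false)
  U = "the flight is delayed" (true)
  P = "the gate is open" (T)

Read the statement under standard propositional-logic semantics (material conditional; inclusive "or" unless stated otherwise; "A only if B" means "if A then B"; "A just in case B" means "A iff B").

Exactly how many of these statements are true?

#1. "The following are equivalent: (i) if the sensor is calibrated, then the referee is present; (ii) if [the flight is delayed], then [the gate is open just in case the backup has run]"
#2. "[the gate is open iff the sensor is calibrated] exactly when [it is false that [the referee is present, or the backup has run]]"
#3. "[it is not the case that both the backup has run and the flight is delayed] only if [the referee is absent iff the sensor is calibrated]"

#1: In symbols: (D -> G) iff (U -> (P iff L))

D -> G = False -> False = True
P iff L = True iff False = False
U -> (P iff L) = True -> False = False
(D -> G) iff (U -> (P iff L)) = True iff False = False
So #1 is false.

#2: Formalization: (P iff D) iff not (G or L)

P iff D = True iff False = False
G or L = False or False = False
not (G or L) = not False = True
(P iff D) iff not (G or L) = False iff True = False
Hence #2 is false.

#3: Formalization: (L nand U) -> (not G iff D)

L nand U = False nand True = True
not G = not False = True
not G iff D = True iff False = False
(L nand U) -> (not G iff D) = True -> False = False
So #3 is false.

Count: 0.

0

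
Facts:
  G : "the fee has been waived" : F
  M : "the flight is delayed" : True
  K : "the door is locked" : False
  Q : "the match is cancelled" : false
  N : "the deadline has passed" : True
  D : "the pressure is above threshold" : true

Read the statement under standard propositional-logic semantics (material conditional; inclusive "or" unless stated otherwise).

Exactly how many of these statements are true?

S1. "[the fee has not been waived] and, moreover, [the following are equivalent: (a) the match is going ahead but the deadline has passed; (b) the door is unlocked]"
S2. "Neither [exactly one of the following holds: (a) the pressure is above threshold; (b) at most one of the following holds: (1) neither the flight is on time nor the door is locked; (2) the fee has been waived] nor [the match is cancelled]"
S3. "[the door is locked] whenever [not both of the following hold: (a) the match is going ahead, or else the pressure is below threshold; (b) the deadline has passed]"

S1: In symbols: ¬G ∧ ((¬Q ∧ N) ↔ ¬K)

¬G = ¬F = T
¬Q = ¬F = T
¬Q ∧ N = T ∧ T = T
¬K = ¬F = T
(¬Q ∧ N) ↔ ¬K = T ↔ T = T
¬G ∧ ((¬Q ∧ N) ↔ ¬K) = T ∧ T = T
Hence S1 is true.

S2: Formalization: (D ⊕ ((¬M ↓ K) ↑ G)) ↓ Q

¬M = ¬T = F
¬M ↓ K = F ↓ F = T
(¬M ↓ K) ↑ G = T ↑ F = T
D ⊕ ((¬M ↓ K) ↑ G) = T ⊕ T = F
(D ⊕ ((¬M ↓ K) ↑ G)) ↓ Q = F ↓ F = T
Hence S2 is true.

S3: This is ((¬Q ∨ ¬D) ↑ N) → K.

¬Q = ¬F = T
¬D = ¬T = F
¬Q ∨ ¬D = T ∨ F = T
(¬Q ∨ ¬D) ↑ N = T ↑ T = F
((¬Q ∨ ¬D) ↑ N) → K = F → F = T
So S3 is true.

True statements: 3.

3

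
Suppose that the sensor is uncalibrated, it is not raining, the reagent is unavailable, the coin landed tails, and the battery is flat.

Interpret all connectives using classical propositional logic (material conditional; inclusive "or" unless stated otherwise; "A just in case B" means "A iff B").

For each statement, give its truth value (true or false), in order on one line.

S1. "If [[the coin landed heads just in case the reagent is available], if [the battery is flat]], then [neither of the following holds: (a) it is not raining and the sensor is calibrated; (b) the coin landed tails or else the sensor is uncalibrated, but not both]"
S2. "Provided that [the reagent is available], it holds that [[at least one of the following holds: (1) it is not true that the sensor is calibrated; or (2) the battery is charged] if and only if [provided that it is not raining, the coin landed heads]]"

Let U = "the battery is charged" (False), S = "the coin landed heads" (False), R = "the reagent is available" (False), Q = "it is raining" (False), P = "the sensor is calibrated" (False).

S1: In symbols: (not U -> (S iff R)) -> ((not Q and P) nor (not S xor not P))

not U = not False = True
S iff R = False iff False = True
not U -> (S iff R) = True -> True = True
not Q = not False = True
not Q and P = True and False = False
not S = not False = True
not P = not False = True
not S xor not P = True xor True = False
(not Q and P) nor (not S xor not P) = False nor False = True
(not U -> (S iff R)) -> ((not Q and P) nor (not S xor not P)) = True -> True = True
Thus S1 is true.

S2: Formalization: R -> ((not P or U) iff (not Q -> S))

not P = not False = True
not P or U = True or False = True
not Q = not False = True
not Q -> S = True -> False = False
(not P or U) iff (not Q -> S) = True iff False = False
R -> ((not P or U) iff (not Q -> S)) = False -> False = True
Thus S2 is true.

S1 True, S2 True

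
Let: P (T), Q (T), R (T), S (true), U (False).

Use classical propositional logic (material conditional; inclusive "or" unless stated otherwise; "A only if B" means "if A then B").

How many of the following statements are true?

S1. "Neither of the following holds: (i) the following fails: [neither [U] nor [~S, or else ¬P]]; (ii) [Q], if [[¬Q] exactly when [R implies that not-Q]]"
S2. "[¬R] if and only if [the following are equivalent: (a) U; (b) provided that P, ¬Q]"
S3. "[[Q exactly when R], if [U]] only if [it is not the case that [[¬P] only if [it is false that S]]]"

S1: This is ~(U nor (~S | ~P)) nor ((~Q <-> (R -> ~Q)) -> Q).

~S = ~T = F
~P = ~T = F
~S | ~P = F | F = F
U nor (~S | ~P) = F nor F = T
~(U nor (~S | ~P)) = ~T = F
~Q = ~T = F
~Q = ~T = F
R -> ~Q = T -> F = F
~Q <-> (R -> ~Q) = F <-> F = T
(~Q <-> (R -> ~Q)) -> Q = T -> T = T
~(U nor (~S | ~P)) nor ((~Q <-> (R -> ~Q)) -> Q) = F nor T = F
Thus S1 is false.

S2: This is ~R <-> (U <-> (P -> ~Q)).

~R = ~T = F
~Q = ~T = F
P -> ~Q = T -> F = F
U <-> (P -> ~Q) = F <-> F = T
~R <-> (U <-> (P -> ~Q)) = F <-> T = F
So S2 is false.

S3: Formalization: (U -> (Q <-> R)) -> ~(~P -> ~S)

Q <-> R = T <-> T = T
U -> (Q <-> R) = F -> T = T
~P = ~T = F
~S = ~T = F
~P -> ~S = F -> F = T
~(~P -> ~S) = ~T = F
(U -> (Q <-> R)) -> ~(~P -> ~S) = T -> F = F
So S3 is false.

True statements: 0 (none).

0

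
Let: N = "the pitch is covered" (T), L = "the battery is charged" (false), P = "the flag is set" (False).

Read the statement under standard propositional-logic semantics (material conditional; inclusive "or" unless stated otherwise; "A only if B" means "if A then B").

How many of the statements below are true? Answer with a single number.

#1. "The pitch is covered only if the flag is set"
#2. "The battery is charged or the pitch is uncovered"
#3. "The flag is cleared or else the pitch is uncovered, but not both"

1

#1: This is N -> P.

N -> P = T -> F = F
Thus #1 is false.

#2: In symbols: L | ~N

~N = ~T = F
L | ~N = F | F = F
Thus #2 is false.

#3: Parsed as ~P xor ~N

~P = ~F = T
~N = ~T = F
~P xor ~N = T xor F = T
So #3 is true.

Count: 1.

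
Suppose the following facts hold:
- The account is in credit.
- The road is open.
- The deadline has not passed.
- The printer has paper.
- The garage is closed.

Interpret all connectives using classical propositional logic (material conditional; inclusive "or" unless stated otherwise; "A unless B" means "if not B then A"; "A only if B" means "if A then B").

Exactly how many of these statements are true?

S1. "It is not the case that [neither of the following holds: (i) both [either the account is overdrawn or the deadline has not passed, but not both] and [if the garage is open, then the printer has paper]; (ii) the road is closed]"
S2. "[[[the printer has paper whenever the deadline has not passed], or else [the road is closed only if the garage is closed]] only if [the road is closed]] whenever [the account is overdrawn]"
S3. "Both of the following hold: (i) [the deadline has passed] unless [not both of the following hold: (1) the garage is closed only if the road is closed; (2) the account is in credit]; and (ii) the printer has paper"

Let P = "the account is overdrawn" (False), R = "the deadline has passed" (False), U = "the garage is closed" (True), S = "the printer has paper" (True), Q = "the road is closed" (False).

S1: In symbols: not (((P xor not R) and (not U -> S)) nor Q)

not R = not False = True
P xor not R = False xor True = True
not U = not True = False
not U -> S = False -> True = True
(P xor not R) and (not U -> S) = True and True = True
((P xor not R) and (not U -> S)) nor Q = True nor False = False
not (((P xor not R) and (not U -> S)) nor Q) = not False = True
Thus S1 is true.

S2: Formalization: P -> (((not R -> S) or (Q -> U)) -> Q)

not R = not False = True
not R -> S = True -> True = True
Q -> U = False -> True = True
(not R -> S) or (Q -> U) = True or True = True
((not R -> S) or (Q -> U)) -> Q = True -> False = False
P -> (((not R -> S) or (Q -> U)) -> Q) = False -> False = True
Thus S2 is true.

S3: This is (R or ((U -> Q) nand not P)) and S.

U -> Q = True -> False = False
not P = not False = True
(U -> Q) nand not P = False nand True = True
R or ((U -> Q) nand not P) = False or True = True
(R or ((U -> Q) nand not P)) and S = True and True = True
Thus S3 is true.

Count: 3.

3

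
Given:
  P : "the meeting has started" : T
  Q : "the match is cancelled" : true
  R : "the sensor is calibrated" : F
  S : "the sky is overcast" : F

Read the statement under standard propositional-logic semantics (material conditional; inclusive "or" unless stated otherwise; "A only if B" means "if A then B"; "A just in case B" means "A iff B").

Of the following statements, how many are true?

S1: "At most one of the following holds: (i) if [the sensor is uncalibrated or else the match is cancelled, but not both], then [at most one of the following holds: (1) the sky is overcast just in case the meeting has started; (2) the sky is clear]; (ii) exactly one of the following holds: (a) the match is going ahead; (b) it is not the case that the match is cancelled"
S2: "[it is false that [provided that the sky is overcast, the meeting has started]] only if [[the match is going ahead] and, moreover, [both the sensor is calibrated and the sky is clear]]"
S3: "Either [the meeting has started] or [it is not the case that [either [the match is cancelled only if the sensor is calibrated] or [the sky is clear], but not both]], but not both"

3

S1: Parsed as ((not R xor Q) -> ((S iff P) nand not S)) nand (not Q xor not Q)

not R = not False = True
not R xor Q = True xor True = False
S iff P = False iff True = False
not S = not False = True
(S iff P) nand not S = False nand True = True
(not R xor Q) -> ((S iff P) nand not S) = False -> True = True
not Q = not True = False
not Q = not True = False
not Q xor not Q = False xor False = False
((not R xor Q) -> ((S iff P) nand not S)) nand (not Q xor not Q) = True nand False = True
Hence S1 is true.

S2: In symbols: not (S -> P) -> (not Q and (R and not S))

S -> P = False -> True = True
not (S -> P) = not True = False
not Q = not True = False
not S = not False = True
R and not S = False and True = False
not Q and (R and not S) = False and False = False
not (S -> P) -> (not Q and (R and not S)) = False -> False = True
Thus S2 is true.

S3: Formalization: P xor not ((Q -> R) xor not S)

Q -> R = True -> False = False
not S = not False = True
(Q -> R) xor not S = False xor True = True
not ((Q -> R) xor not S) = not True = False
P xor not ((Q -> R) xor not S) = True xor False = True
So S3 is true.

3 of the 3 statements are true (S1, S2, S3).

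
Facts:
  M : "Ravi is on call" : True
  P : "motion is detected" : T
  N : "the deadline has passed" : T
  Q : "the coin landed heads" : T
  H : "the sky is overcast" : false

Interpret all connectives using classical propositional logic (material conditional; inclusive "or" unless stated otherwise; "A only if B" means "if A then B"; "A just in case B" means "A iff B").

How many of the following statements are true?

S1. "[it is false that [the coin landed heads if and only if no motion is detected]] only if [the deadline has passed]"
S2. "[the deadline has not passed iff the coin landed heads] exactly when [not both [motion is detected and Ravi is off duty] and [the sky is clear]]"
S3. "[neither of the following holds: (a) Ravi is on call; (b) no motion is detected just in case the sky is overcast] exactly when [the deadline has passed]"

1

S1: This is ¬(Q ↔ ¬P) → N.

¬P = ¬T = F
Q ↔ ¬P = T ↔ F = F
¬(Q ↔ ¬P) = ¬F = T
¬(Q ↔ ¬P) → N = T → T = T
So S1 is true.

S2: This is (¬N ↔ Q) ↔ ((P ∧ ¬M) ↑ ¬H).

¬N = ¬T = F
¬N ↔ Q = F ↔ T = F
¬M = ¬T = F
P ∧ ¬M = T ∧ F = F
¬H = ¬F = T
(P ∧ ¬M) ↑ ¬H = F ↑ T = T
(¬N ↔ Q) ↔ ((P ∧ ¬M) ↑ ¬H) = F ↔ T = F
So S2 is false.

S3: Parsed as (M ↓ (¬P ↔ H)) ↔ N

¬P = ¬T = F
¬P ↔ H = F ↔ F = T
M ↓ (¬P ↔ H) = T ↓ T = F
(M ↓ (¬P ↔ H)) ↔ N = F ↔ T = F
Thus S3 is false.

True statements: 1.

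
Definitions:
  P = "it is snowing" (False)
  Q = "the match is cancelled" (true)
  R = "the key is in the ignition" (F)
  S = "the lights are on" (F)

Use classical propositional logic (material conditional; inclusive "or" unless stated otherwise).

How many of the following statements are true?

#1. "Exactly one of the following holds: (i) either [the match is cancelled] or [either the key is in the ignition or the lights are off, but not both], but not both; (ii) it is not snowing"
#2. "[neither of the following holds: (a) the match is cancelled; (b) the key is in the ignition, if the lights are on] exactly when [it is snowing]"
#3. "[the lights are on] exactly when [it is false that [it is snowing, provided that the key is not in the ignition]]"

2

#1: Parsed as (Q xor (R xor not S)) xor not P

not S = not False = True
R xor not S = False xor True = True
Q xor (R xor not S) = True xor True = False
not P = not False = True
(Q xor (R xor not S)) xor not P = False xor True = True
Thus #1 is true.

#2: Formalization: (Q nor (S -> R)) iff P

S -> R = False -> False = True
Q nor (S -> R) = True nor True = False
(Q nor (S -> R)) iff P = False iff False = True
Hence #2 is true.

#3: Parsed as S iff not (not R -> P)

not R = not False = True
not R -> P = True -> False = False
not (not R -> P) = not False = True
S iff not (not R -> P) = False iff True = False
Hence #3 is false.

True statements: 2 (#1, #2).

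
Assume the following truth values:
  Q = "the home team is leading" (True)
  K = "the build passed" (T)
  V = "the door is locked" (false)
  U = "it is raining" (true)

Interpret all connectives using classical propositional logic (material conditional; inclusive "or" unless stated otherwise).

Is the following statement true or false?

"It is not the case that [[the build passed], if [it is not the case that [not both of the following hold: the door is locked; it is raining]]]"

Formalization: ~(~(V nand U) -> K)

V nand U = F nand T = T
~(V nand U) = ~T = F
~(V nand U) -> K = F -> T = T
~(~(V nand U) -> K) = ~T = F

False.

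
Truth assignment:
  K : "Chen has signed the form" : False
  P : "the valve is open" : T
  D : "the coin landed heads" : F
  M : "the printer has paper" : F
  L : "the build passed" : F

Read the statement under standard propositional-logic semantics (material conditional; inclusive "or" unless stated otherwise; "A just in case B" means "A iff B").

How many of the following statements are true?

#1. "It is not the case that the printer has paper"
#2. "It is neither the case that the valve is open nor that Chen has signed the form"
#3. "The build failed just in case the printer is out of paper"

#1: In symbols: not M

not M = not False = True
Hence #1 is true.

#2: Formalization: P nor K

P nor K = True nor False = False
So #2 is false.

#3: This is not L iff not M.

not L = not False = True
not M = not False = True
not L iff not M = True iff True = True
Hence #3 is true.

2 of the 3 statements are true.

2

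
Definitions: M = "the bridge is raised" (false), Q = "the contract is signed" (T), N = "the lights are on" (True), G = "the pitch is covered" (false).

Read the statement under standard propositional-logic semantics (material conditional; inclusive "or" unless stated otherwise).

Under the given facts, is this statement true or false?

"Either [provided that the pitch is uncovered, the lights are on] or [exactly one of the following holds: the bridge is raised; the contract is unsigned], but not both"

This is (¬G → N) ⊕ (M ⊕ ¬Q).

¬G = ¬F = T
¬G → N = T → T = T
¬Q = ¬T = F
M ⊕ ¬Q = F ⊕ F = F
(¬G → N) ⊕ (M ⊕ ¬Q) = T ⊕ F = T

The statement is true.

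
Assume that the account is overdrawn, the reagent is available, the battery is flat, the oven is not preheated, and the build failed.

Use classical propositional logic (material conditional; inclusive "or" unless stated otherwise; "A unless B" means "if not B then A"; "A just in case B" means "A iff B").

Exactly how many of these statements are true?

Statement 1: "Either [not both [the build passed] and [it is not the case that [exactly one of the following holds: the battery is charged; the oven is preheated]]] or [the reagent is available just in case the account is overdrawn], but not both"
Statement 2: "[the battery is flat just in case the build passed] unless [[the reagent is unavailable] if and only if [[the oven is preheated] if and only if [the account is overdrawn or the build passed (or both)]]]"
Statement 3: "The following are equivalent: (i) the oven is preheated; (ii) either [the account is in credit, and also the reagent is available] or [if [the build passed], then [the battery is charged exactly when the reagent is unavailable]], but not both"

1

Let K = "the build passed" (False), G = "the battery is charged" (False), M = "the oven is preheated" (False), H = "the reagent is available" (True), L = "the account is overdrawn" (True).

Statement 1: Parsed as (K nand not (G xor M)) xor (H iff L)

G xor M = False xor False = False
not (G xor M) = not False = True
K nand not (G xor M) = False nand True = True
H iff L = True iff True = True
(K nand not (G xor M)) xor (H iff L) = True xor True = False
Hence Statement 1 is false.

Statement 2: This is (not G iff K) or (not H iff (M iff (L or K))).

not G = not False = True
not G iff K = True iff False = False
not H = not True = False
L or K = True or False = True
M iff (L or K) = False iff True = False
not H iff (M iff (L or K)) = False iff False = True
(not G iff K) or (not H iff (M iff (L or K))) = False or True = True
So Statement 2 is true.

Statement 3: Formalization: M iff ((not L and H) xor (K -> (G iff not H)))

not L = not True = False
not L and H = False and True = False
not H = not True = False
G iff not H = False iff False = True
K -> (G iff not H) = False -> True = True
(not L and H) xor (K -> (G iff not H)) = False xor True = True
M iff ((not L and H) xor (K -> (G iff not H))) = False iff True = False
Hence Statement 3 is false.

1 of the 3 statements is true.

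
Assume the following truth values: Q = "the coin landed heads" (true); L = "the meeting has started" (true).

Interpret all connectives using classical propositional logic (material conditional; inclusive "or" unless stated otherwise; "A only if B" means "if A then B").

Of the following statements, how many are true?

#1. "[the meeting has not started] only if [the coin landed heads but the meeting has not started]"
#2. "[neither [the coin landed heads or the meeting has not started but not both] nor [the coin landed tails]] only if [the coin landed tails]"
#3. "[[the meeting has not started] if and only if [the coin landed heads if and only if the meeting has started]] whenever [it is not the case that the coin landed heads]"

3

#1: This is ¬L → (Q ∧ ¬L).

¬L = ¬T = F
¬L = ¬T = F
Q ∧ ¬L = T ∧ F = F
¬L → (Q ∧ ¬L) = F → F = T
So #1 is true.

#2: Formalization: ((Q ⊕ ¬L) ↓ ¬Q) → ¬Q

¬L = ¬T = F
Q ⊕ ¬L = T ⊕ F = T
¬Q = ¬T = F
(Q ⊕ ¬L) ↓ ¬Q = T ↓ F = F
¬Q = ¬T = F
((Q ⊕ ¬L) ↓ ¬Q) → ¬Q = F → F = T
Hence #2 is true.

#3: This is ¬Q → (¬L ↔ (Q ↔ L)).

¬Q = ¬T = F
¬L = ¬T = F
Q ↔ L = T ↔ T = T
¬L ↔ (Q ↔ L) = F ↔ T = F
¬Q → (¬L ↔ (Q ↔ L)) = F → F = T
So #3 is true.

Count: 3.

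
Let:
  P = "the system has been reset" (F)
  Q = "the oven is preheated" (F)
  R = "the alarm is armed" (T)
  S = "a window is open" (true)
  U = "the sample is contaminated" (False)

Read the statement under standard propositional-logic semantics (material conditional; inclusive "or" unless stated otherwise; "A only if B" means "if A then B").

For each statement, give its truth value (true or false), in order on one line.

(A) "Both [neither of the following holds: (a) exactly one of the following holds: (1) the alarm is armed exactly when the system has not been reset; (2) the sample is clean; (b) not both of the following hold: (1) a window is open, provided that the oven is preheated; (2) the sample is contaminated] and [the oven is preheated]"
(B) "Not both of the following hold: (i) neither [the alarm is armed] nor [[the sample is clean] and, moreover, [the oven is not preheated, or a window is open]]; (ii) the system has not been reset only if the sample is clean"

(A) False, (B) True

(A): Parsed as (((R ↔ ¬P) ⊕ ¬U) ↓ ((Q → S) ↑ U)) ∧ Q

¬P = ¬F = T
R ↔ ¬P = T ↔ T = T
¬U = ¬F = T
(R ↔ ¬P) ⊕ ¬U = T ⊕ T = F
Q → S = F → T = T
(Q → S) ↑ U = T ↑ F = T
((R ↔ ¬P) ⊕ ¬U) ↓ ((Q → S) ↑ U) = F ↓ T = F
(((R ↔ ¬P) ⊕ ¬U) ↓ ((Q → S) ↑ U)) ∧ Q = F ∧ F = F
So (A) is false.

(B): This is (R ↓ (¬U ∧ (¬Q ∨ S))) ↑ (¬P → ¬U).

¬U = ¬F = T
¬Q = ¬F = T
¬Q ∨ S = T ∨ T = T
¬U ∧ (¬Q ∨ S) = T ∧ T = T
R ↓ (¬U ∧ (¬Q ∨ S)) = T ↓ T = F
¬P = ¬F = T
¬U = ¬F = T
¬P → ¬U = T → T = T
(R ↓ (¬U ∧ (¬Q ∨ S))) ↑ (¬P → ¬U) = F ↑ T = T
So (B) is true.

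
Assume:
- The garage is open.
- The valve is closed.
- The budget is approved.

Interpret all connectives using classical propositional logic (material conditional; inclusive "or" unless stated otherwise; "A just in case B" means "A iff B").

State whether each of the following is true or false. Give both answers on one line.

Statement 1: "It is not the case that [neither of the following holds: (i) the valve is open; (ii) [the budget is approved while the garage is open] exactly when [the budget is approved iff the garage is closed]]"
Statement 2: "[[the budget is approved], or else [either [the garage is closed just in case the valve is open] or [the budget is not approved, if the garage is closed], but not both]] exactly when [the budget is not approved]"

Let M = "the valve is open" (F), N = "the budget is approved" (T), W = "the garage is closed" (F).

Statement 1: Formalization: ~(M nor ((N & ~W) <-> (N <-> W)))

~W = ~F = T
N & ~W = T & T = T
N <-> W = T <-> F = F
(N & ~W) <-> (N <-> W) = T <-> F = F
M nor ((N & ~W) <-> (N <-> W)) = F nor F = T
~(M nor ((N & ~W) <-> (N <-> W))) = ~T = F
Hence Statement 1 is false.

Statement 2: This is (N | ((W <-> M) xor (W -> ~N))) <-> ~N.

W <-> M = F <-> F = T
~N = ~T = F
W -> ~N = F -> F = T
(W <-> M) xor (W -> ~N) = T xor T = F
N | ((W <-> M) xor (W -> ~N)) = T | F = T
~N = ~T = F
(N | ((W <-> M) xor (W -> ~N))) <-> ~N = T <-> F = F
Thus Statement 2 is false.

Statement 1 false; Statement 2 false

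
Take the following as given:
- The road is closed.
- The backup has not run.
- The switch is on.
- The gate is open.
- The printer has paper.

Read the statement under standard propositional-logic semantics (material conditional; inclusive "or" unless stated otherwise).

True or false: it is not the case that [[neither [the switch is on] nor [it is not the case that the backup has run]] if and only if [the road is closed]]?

true

Let R = "the switch is on" (True), Q = "the backup has run" (False), P = "the road is closed" (True).
Formalization: not ((R nor not Q) iff P)

not Q = not False = True
R nor not Q = True nor True = False
(R nor not Q) iff P = False iff True = False
not ((R nor not Q) iff P) = not False = True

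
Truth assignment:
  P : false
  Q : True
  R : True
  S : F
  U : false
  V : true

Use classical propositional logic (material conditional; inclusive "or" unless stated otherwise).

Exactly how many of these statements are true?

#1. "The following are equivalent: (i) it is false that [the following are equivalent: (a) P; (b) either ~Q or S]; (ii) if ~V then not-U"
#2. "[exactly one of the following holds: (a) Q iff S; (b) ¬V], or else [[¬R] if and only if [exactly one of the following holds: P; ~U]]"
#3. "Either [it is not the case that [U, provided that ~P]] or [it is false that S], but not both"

0

#1: In symbols: not (P iff (not Q or S)) iff (not V -> not U)

not Q = not True = False
not Q or S = False or False = False
P iff (not Q or S) = False iff False = True
not (P iff (not Q or S)) = not True = False
not V = not True = False
not U = not False = True
not V -> not U = False -> True = True
not (P iff (not Q or S)) iff (not V -> not U) = False iff True = False
So #1 is false.

#2: In symbols: ((Q iff S) xor not V) or (not R iff (P xor not U))

Q iff S = True iff False = False
not V = not True = False
(Q iff S) xor not V = False xor False = False
not R = not True = False
not U = not False = True
P xor not U = False xor True = True
not R iff (P xor not U) = False iff True = False
((Q iff S) xor not V) or (not R iff (P xor not U)) = False or False = False
Hence #2 is false.

#3: Formalization: not (not P -> U) xor not S

not P = not False = True
not P -> U = True -> False = False
not (not P -> U) = not False = True
not S = not False = True
not (not P -> U) xor not S = True xor True = False
Thus #3 is false.

0 of the 3 statements are true (none).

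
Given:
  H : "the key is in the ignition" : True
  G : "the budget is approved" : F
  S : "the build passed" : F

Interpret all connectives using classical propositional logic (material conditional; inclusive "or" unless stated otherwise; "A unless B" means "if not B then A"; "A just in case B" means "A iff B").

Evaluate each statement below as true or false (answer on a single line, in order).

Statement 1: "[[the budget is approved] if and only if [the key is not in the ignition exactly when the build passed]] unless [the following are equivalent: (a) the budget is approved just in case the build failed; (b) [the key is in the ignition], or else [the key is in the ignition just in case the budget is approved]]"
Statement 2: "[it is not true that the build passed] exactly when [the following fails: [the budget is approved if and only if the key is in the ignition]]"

Statement 1 false, Statement 2 true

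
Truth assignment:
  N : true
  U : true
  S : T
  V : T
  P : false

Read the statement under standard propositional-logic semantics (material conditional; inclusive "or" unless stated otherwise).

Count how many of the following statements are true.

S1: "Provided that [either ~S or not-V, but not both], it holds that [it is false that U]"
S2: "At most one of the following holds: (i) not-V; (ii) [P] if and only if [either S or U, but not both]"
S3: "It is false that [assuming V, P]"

3

S1: Parsed as (¬S ⊕ ¬V) → ¬U

¬S = ¬T = F
¬V = ¬T = F
¬S ⊕ ¬V = F ⊕ F = F
¬U = ¬T = F
(¬S ⊕ ¬V) → ¬U = F → F = T
Hence S1 is true.

S2: Formalization: ¬V ↑ (P ↔ (S ⊕ U))

¬V = ¬T = F
S ⊕ U = T ⊕ T = F
P ↔ (S ⊕ U) = F ↔ F = T
¬V ↑ (P ↔ (S ⊕ U)) = F ↑ T = T
So S2 is true.

S3: Parsed as ¬(V → P)

V → P = T → F = F
¬(V → P) = ¬F = T
Hence S3 is true.

3 of the 3 statements are true (S1, S2, S3).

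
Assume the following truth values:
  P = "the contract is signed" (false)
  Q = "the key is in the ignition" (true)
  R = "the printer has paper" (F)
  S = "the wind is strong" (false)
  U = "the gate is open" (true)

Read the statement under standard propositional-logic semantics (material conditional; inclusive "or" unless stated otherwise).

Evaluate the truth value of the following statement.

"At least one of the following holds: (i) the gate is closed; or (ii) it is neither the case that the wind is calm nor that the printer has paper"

Parsed as not U or (not S nor R)

not U = not True = False
not S = not False = True
not S nor R = True nor False = False
not U or (not S nor R) = False or False = False

False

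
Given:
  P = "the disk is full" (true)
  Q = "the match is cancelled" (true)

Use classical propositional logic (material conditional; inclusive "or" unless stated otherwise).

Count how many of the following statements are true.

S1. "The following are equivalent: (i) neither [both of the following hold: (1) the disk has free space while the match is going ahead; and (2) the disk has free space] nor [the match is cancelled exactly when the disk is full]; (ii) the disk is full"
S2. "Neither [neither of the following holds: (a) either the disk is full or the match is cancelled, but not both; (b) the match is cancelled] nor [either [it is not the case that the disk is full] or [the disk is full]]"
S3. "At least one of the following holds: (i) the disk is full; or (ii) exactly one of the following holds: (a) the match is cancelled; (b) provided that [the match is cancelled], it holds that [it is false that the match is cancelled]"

1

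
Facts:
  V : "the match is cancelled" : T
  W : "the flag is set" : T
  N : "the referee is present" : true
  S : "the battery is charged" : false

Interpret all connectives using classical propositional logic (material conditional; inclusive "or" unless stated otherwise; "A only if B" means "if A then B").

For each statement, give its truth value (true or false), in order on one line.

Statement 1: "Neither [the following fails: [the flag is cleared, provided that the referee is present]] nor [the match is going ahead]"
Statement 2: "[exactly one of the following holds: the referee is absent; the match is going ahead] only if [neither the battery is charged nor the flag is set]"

Statement 1 F / Statement 2 T

Statement 1: In symbols: ~(N -> ~W) nor ~V

~W = ~T = F
N -> ~W = T -> F = F
~(N -> ~W) = ~F = T
~V = ~T = F
~(N -> ~W) nor ~V = T nor F = F
Thus Statement 1 is false.

Statement 2: This is (~N xor ~V) -> (S nor W).

~N = ~T = F
~V = ~T = F
~N xor ~V = F xor F = F
S nor W = F nor T = F
(~N xor ~V) -> (S nor W) = F -> F = T
So Statement 2 is true.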